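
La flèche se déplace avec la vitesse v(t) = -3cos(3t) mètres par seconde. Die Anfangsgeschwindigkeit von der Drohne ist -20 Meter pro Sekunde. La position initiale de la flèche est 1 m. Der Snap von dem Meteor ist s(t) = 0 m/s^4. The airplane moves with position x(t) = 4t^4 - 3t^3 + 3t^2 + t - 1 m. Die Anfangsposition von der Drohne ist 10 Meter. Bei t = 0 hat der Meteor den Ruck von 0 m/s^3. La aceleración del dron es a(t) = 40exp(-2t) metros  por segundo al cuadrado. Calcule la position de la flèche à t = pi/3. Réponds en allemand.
Ausgehend von der Geschwindigkeit v(t) = -3·cos(3·t), nehmen wir 1 Integral. Durch Integration von der Geschwindigkeit und Verwendung der Anfangsbedingung x(0) = 1, erhalten wir x(t) = 1 - sin(3·t). Wir haben die Position x(t) = 1 - sin(3·t). Durch Einsetzen von t = pi/3: x(pi/3) = 1.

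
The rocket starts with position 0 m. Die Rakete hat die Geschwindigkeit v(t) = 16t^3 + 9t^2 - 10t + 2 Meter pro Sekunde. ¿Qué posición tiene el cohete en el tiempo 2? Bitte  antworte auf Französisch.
Nous devons intégrer notre équation de la vitesse v(t) = 16·t^3 + 9·t^2 - 10·t + 2 1 fois. En intégrant la vitesse et en utilisant la condition initiale x(0) = 0, nous obtenons x(t) = 4·t^4 + 3·t^3 - 5·t^2 + 2·t. De l'équation de la position x(t) = 4·t^4 + 3·t^3 - 5·t^2 + 2·t, nous substituons t = 2 pour obtenir x = 72.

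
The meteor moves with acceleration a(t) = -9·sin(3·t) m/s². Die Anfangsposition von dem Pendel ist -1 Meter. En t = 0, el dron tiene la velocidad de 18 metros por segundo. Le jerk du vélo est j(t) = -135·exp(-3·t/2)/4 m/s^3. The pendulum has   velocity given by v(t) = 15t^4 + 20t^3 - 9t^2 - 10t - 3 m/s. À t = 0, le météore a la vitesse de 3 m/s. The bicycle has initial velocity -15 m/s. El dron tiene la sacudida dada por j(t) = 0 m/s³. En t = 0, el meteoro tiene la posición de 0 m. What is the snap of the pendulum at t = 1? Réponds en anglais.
We must differentiate our velocity equation v(t) = 15·t^4 + 20·t^3 - 9·t^2 - 10·t - 3 3 times. Differentiating velocity, we get acceleration: a(t) = 60·t^3 + 60·t^2 - 18·t - 10. Differentiating acceleration, we get jerk: j(t) = 180·t^2 + 120·t - 18. Taking d/dt of j(t), we find s(t) = 360·t + 120. From the given snap equation s(t) = 360·t + 120, we substitute t = 1 to get s = 480.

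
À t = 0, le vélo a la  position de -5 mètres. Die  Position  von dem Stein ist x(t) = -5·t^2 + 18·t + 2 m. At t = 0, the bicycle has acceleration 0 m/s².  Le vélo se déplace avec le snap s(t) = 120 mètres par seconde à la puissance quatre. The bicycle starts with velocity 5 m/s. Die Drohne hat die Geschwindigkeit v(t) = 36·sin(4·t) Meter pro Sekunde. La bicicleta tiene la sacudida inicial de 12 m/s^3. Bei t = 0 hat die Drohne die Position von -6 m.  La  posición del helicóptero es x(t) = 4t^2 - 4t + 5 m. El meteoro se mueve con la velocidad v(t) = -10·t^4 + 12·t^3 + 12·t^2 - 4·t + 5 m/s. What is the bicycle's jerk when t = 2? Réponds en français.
Nous devons trouver l'intégrale de notre équation du snap s(t) = 120 1 fois. L'intégrale du snap, avec j(0) = 12, donne le jerk: j(t) = 120·t + 12. Nous avons le jerk j(t) = 120·t + 12. En substituant t = 2: j(2) = 252.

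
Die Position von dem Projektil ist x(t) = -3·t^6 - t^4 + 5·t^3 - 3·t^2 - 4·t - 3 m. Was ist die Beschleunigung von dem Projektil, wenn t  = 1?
Wir müssen unsere Gleichung für die Position x(t) = -3·t^6 - t^4 + 5·t^3 - 3·t^2 - 4·t - 3 2-mal ableiten. Durch Ableiten von der Position erhalten wir die Geschwindigkeit: v(t) = -18·t^5 - 4·t^3 + 15·t^2 - 6·t - 4. Durch Ableiten von der Geschwindigkeit erhalten wir die Beschleunigung: a(t) = -90·t^4 - 12·t^2 + 30·t - 6. Mit a(t) = -90·t^4 - 12·t^2 + 30·t - 6 und Einsetzen von t = 1, finden wir a = -78.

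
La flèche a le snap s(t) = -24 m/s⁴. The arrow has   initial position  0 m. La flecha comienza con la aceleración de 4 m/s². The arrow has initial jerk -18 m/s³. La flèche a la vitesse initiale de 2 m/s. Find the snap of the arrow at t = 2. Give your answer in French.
De l'équation du snap s(t) = -24, nous substituons t = 2 pour obtenir s = -24.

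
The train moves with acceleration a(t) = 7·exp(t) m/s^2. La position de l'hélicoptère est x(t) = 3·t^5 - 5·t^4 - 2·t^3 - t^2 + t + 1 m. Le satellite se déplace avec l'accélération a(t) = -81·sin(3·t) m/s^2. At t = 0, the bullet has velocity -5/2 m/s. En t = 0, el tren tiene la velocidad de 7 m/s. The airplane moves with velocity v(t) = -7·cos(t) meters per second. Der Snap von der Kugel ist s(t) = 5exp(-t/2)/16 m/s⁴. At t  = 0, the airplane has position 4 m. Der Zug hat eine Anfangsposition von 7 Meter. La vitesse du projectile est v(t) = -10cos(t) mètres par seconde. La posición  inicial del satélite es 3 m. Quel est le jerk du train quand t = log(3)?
En partant de l'accélération a(t) = 7·exp(t), nous prenons 1 dérivée. En dérivant l'accélération, nous obtenons le jerk: j(t) = 7·exp(t). De l'équation du jerk j(t) = 7·exp(t), nous substituons t = log(3) pour obtenir j = 21.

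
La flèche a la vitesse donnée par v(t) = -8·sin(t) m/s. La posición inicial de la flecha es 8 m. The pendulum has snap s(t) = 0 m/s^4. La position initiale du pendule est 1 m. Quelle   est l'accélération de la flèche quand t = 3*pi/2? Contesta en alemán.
Wir müssen unsere Gleichung für die Geschwindigkeit v(t) = -8·sin(t) 1-mal ableiten. Durch Ableiten von der Geschwindigkeit erhalten wir die Beschleunigung: a(t) = -8·cos(t). Wir haben die Beschleunigung a(t) = -8·cos(t). Durch Einsetzen von t = 3*pi/2: a(3*pi/2) = 0.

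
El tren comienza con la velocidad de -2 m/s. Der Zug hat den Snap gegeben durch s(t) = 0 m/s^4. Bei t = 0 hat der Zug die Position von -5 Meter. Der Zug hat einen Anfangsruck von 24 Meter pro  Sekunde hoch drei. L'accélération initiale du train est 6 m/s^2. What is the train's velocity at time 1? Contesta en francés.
Nous devons trouver la primitive de notre équation du snap s(t) = 0 3 fois. L'intégrale du snap, avec j(0) = 24, donne le jerk: j(t) = 24. L'intégrale du jerk est l'accélération. En utilisant a(0) = 6, nous obtenons a(t) = 24·t + 6. En intégrant l'accélération et en utilisant la condition initiale v(0) = -2, nous obtenons v(t) = 12·t^2 + 6·t - 2. Nous avons la vitesse v(t) = 12·t^2 + 6·t - 2. En substituant t = 1: v(1) = 16.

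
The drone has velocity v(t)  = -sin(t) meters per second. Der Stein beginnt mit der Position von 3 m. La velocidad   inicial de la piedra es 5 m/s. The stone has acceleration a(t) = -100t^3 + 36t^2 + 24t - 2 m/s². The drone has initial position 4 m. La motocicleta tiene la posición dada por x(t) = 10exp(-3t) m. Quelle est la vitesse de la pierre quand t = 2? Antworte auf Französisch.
Nous devons intégrer notre équation de l'accélération a(t) = -100·t^3 + 36·t^2 + 24·t - 2 1 fois. L'intégrale de l'accélération, avec v(0) = 5, donne la vitesse: v(t) = -25·t^4 + 12·t^3 + 12·t^2 - 2·t + 5. En utilisant v(t) = -25·t^4 + 12·t^3 + 12·t^2 - 2·t + 5 et en substituant t = 2, nous trouvons v = -255.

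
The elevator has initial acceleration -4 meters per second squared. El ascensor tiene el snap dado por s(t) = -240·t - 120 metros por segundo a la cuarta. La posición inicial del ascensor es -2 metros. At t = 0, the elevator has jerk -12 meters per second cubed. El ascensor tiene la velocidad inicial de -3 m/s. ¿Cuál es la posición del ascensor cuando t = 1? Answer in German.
Ausgehend von dem Snap s(t) = -240·t - 120, nehmen wir 4 Stammfunktionen. Mit ∫s(t)dt und Anwendung von j(0) = -12, finden wir j(t) = -120·t^2 - 120·t - 12. Durch Integration von dem Ruck und Verwendung der Anfangsbedingung a(0) = -4, erhalten wir a(t) = -40·t^3 - 60·t^2 - 12·t - 4. Durch Integration von der Beschleunigung und Verwendung der Anfangsbedingung v(0) = -3, erhalten wir v(t) = -10·t^4 - 20·t^3 - 6·t^2 - 4·t - 3. Das Integral von der Geschwindigkeit ist die Position. Mit x(0) = -2 erhalten wir x(t) = -2·t^5 - 5·t^4 - 2·t^3 - 2·t^2 - 3·t - 2. Aus der Gleichung für die Position x(t) = -2·t^5 - 5·t^4 - 2·t^3 - 2·t^2 - 3·t - 2, setzen wir t = 1 ein und erhalten x = -16.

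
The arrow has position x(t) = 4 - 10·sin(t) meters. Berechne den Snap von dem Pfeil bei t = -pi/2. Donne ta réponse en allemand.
Ausgehend von der Position x(t) = 4 - 10·sin(t), nehmen wir 4 Ableitungen. Durch Ableiten von der Position erhalten wir die Geschwindigkeit: v(t) = -10·cos(t). Durch Ableiten von der Geschwindigkeit erhalten wir die Beschleunigung: a(t) = 10·sin(t). Mit d/dt von a(t) finden wir j(t) = 10·cos(t). Durch Ableiten von dem Ruck erhalten wir den Snap: s(t) = -10·sin(t). Aus der Gleichung für den Snap s(t) = -10·sin(t), setzen wir t = -pi/2 ein und erhalten s = 10.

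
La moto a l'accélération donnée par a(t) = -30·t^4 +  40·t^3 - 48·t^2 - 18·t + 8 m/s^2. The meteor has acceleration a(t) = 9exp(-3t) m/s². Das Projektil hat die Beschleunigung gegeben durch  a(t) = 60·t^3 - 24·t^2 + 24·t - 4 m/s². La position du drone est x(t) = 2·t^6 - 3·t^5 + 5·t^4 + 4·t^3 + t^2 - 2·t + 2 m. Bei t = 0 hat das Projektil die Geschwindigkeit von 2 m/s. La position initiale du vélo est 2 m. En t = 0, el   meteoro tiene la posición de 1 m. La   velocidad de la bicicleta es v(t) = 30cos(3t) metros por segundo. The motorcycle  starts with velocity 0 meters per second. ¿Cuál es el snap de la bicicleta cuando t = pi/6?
Partiendo de la velocidad v(t) = 30·cos(3·t), tomamos 3 derivadas. Tomando d/dt de v(t), encontramos a(t) = -90·sin(3·t). Derivando la aceleración, obtenemos la sacudida: j(t) = -270·cos(3·t). Derivando la sacudida, obtenemos el snap: s(t) = 810·sin(3·t). Tenemos el snap s(t) = 810·sin(3·t). Sustituyendo t = pi/6: s(pi/6) = 810.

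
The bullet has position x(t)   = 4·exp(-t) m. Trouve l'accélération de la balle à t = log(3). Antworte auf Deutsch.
Wir müssen unsere Gleichung für die Position x(t) = 4·exp(-t) 2-mal ableiten. Mit d/dt von x(t) finden wir v(t) = -4·exp(-t). Durch Ableiten von der Geschwindigkeit erhalten wir die Beschleunigung: a(t) = 4·exp(-t). Wir haben die Beschleunigung a(t) = 4·exp(-t). Durch Einsetzen von t = log(3): a(log(3)) = 4/3.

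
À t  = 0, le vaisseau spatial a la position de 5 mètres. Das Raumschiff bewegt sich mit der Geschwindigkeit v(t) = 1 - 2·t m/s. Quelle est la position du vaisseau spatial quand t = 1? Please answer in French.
Nous devons trouver l'intégrale de notre équation de la vitesse v(t) = 1 - 2·t 1 fois. En intégrant la vitesse et en utilisant la condition initiale x(0) = 5, nous obtenons x(t) = -t^2 + t + 5. Nous avons la position x(t) = -t^2 + t + 5. En substituant t = 1: x(1) = 5.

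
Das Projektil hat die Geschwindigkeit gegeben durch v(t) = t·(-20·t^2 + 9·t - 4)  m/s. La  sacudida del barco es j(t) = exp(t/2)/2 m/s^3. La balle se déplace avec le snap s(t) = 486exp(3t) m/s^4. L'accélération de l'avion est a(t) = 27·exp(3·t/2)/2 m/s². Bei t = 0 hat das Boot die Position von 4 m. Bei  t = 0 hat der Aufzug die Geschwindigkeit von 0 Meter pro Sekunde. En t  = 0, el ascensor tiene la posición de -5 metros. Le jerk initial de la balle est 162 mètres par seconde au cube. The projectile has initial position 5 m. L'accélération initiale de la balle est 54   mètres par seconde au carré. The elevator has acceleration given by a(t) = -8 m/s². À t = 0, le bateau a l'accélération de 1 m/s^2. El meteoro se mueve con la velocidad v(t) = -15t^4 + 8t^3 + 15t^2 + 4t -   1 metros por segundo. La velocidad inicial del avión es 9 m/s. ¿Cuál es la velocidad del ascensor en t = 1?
Para resolver esto, necesitamos tomar 1 integral de nuestra ecuación de la aceleración a(t) = -8. La integral de la aceleración es la velocidad. Usando v(0) = 0, obtenemos v(t) = -8·t. Usando v(t) = -8·t y sustituyendo t = 1, encontramos v = -8.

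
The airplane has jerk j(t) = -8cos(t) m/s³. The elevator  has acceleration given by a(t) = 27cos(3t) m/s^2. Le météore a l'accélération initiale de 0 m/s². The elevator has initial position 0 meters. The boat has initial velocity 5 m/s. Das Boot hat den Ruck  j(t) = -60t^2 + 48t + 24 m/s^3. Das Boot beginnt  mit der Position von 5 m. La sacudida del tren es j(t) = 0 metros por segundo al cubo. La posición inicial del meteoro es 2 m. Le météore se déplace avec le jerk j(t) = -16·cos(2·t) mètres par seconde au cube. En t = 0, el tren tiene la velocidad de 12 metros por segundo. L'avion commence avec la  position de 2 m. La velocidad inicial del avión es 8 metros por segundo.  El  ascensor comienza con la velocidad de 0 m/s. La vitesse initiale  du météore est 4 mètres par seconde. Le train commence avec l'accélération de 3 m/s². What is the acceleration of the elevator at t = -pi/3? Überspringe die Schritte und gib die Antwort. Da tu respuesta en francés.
La réponse est -27.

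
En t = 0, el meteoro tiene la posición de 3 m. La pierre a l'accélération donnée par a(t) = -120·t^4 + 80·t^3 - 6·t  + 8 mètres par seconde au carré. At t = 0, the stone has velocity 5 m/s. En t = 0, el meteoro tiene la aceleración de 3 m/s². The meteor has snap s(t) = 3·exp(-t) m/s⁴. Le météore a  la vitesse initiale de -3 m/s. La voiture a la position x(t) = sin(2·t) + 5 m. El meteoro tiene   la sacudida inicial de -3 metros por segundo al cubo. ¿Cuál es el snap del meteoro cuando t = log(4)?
Tenemos el snap s(t) = 3·exp(-t). Sustituyendo t = log(4): s(log(4)) = 3/4.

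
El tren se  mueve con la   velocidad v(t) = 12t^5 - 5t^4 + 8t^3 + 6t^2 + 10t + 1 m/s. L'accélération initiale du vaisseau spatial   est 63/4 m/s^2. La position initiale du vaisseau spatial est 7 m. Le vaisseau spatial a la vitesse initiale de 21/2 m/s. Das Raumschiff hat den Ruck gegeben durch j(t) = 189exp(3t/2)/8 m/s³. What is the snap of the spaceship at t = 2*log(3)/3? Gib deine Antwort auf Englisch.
Starting from jerk j(t) = 189·exp(3·t/2)/8, we take 1 derivative. The derivative of jerk gives snap: s(t) = 567·exp(3·t/2)/16. We have snap s(t) = 567·exp(3·t/2)/16. Substituting t = 2*log(3)/3: s(2*log(3)/3) = 1701/16.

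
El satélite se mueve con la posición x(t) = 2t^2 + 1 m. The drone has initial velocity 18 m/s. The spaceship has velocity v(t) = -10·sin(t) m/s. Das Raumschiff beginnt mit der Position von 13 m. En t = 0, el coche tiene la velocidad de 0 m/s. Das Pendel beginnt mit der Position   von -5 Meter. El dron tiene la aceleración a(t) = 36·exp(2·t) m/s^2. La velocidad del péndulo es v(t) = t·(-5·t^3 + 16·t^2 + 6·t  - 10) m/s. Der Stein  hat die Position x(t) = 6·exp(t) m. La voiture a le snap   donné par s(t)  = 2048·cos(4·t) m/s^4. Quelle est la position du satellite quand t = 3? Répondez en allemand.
Aus der Gleichung für die Position x(t) = 2·t^2 + 1, setzen wir t = 3 ein und erhalten x = 19.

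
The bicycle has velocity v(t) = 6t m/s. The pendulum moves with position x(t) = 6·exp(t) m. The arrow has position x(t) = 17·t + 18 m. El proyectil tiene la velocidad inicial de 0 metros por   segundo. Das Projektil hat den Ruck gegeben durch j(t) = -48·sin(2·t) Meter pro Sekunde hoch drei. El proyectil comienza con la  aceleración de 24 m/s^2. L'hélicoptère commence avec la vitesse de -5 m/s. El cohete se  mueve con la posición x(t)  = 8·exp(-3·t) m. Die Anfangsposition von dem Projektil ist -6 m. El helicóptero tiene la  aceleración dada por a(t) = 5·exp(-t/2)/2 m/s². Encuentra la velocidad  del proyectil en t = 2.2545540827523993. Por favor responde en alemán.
Wir müssen unsere Gleichung für den Ruck j(t) = -48·sin(2·t) 2-mal integrieren. Die Stammfunktion von dem Ruck, mit a(0) = 24, ergibt die Beschleunigung: a(t) = 24·cos(2·t). Mit ∫a(t)dt und Anwendung von v(0) = 0, finden wir v(t) = 12·sin(2·t). Wir haben die Geschwindigkeit v(t) = 12·sin(2·t). Durch Einsetzen von t = 2.2545540827523993: v(2.2545540827523993) = -11.7529140854956.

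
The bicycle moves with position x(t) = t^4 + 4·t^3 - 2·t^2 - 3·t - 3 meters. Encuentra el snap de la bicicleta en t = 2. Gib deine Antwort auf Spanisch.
Para resolver esto, necesitamos tomar 4 derivadas de nuestra ecuación de la posición x(t) = t^4 + 4·t^3 - 2·t^2 - 3·t - 3. Derivando la posición, obtenemos la velocidad: v(t) = 4·t^3 + 12·t^2 - 4·t - 3. La derivada de la velocidad da la aceleración: a(t) = 12·t^2 + 24·t - 4. Tomando d/dt de a(t), encontramos j(t) = 24·t + 24. La derivada de la sacudida da el snap: s(t) = 24. Usando s(t) = 24 y sustituyendo t = 2, encontramos s = 24.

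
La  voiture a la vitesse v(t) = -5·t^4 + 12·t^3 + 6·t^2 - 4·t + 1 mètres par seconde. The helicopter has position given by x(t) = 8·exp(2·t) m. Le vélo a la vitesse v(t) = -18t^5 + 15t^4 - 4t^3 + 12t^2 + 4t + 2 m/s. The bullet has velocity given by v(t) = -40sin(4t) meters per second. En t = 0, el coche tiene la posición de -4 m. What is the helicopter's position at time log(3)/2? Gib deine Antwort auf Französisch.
Nous avons la position x(t) = 8·exp(2·t). En substituant t = log(3)/2: x(log(3)/2) = 24.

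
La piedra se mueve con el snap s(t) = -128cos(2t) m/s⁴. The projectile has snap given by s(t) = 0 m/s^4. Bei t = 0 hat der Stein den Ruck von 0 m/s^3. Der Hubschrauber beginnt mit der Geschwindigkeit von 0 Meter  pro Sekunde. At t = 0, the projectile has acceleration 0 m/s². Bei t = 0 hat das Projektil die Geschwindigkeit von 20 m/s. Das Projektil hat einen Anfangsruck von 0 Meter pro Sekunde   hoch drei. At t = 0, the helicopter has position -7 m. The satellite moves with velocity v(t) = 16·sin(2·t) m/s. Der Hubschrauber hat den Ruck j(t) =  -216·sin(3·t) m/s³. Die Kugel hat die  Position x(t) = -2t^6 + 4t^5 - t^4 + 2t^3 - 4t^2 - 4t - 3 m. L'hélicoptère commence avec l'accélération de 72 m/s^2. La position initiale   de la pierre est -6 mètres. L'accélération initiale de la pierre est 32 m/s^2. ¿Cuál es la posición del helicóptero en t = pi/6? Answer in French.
Nous devons intégrer notre équation du jerk j(t) = -216·sin(3·t) 3 fois. En intégrant le jerk et en utilisant la condition initiale a(0) = 72, nous obtenons a(t) = 72·cos(3·t). La primitive de l'accélération est la vitesse. En utilisant v(0) = 0, nous obtenons v(t) = 24·sin(3·t). La primitive de la vitesse est la position. En utilisant x(0) = -7, nous obtenons x(t) = 1 - 8·cos(3·t). De l'équation de la position x(t) = 1 - 8·cos(3·t), nous substituons t = pi/6 pour obtenir x = 1.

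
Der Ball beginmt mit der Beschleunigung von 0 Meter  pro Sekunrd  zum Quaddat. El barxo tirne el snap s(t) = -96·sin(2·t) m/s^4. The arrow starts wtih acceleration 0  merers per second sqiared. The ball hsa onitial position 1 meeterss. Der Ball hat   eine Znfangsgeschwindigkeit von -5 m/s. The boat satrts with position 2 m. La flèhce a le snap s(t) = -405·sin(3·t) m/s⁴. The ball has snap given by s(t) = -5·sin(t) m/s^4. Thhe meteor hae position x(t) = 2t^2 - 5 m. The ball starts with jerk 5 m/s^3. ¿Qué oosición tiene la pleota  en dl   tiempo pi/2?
Para resolver esto, necesitamos tomar 4 integrales de nuestra ecuación del snap s(t) = -5·sin(t). Integrando el snap y usando la condición inicial j(0) = 5, obtenemos j(t) = 5·cos(t). La antiderivada de la sacudida, con a(0) = 0, da la aceleración: a(t) = 5·sin(t). La antiderivada de la aceleración, con v(0) = -5, da la velocidad: v(t) = -5·cos(t). La antiderivada de la velocidad, con x(0) = 1, da la posición: x(t) = 1 - 5·sin(t). Usando x(t) = 1 - 5·sin(t) y sustituyendo t = pi/2, encontramos x = -4.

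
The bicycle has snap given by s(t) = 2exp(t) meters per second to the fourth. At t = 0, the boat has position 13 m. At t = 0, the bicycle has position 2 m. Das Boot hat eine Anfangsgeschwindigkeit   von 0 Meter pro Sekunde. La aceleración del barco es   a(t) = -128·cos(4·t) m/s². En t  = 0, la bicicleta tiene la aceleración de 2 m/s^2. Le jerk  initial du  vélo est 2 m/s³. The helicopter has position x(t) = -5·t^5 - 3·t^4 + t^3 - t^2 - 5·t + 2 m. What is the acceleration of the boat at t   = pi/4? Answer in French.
Nous avons l'accélération a(t) = -128·cos(4·t). En substituant t = pi/4: a(pi/4) = 128.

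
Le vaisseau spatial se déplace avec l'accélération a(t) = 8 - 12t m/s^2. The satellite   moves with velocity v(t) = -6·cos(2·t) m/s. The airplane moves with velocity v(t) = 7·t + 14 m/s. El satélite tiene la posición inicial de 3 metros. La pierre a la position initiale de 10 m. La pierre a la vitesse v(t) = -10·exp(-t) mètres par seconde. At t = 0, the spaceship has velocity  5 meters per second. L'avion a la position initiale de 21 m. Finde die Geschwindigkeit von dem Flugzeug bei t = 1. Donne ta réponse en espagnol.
Usando v(t) = 7·t + 14 y sustituyendo t = 1, encontramos v = 21.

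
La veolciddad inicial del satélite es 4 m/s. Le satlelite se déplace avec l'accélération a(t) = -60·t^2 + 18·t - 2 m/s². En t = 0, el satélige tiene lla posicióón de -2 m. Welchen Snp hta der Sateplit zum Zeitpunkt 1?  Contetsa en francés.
En partant de l'accélération a(t) = -60·t^2 + 18·t - 2, nous prenons 2 dérivées. La dérivée de l'accélération donne le jerk: j(t) = 18 - 120·t. En prenant d/dt de j(t), nous trouvons s(t) = -120. En utilisant s(t) = -120 et en substituant t = 1, nous trouvons s = -120.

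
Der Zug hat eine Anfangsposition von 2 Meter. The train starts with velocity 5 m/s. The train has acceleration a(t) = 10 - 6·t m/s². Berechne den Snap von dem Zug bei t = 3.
Um dies zu lösen, müssen wir 2 Ableitungen unserer Gleichung für die Beschleunigung a(t) = 10 - 6·t nehmen. Durch Ableiten von der Beschleunigung erhalten wir den Ruck: j(t) = -6. Die Ableitung von dem Ruck ergibt den Snap: s(t) = 0. Mit s(t) = 0 und Einsetzen von t = 3, finden wir s = 0.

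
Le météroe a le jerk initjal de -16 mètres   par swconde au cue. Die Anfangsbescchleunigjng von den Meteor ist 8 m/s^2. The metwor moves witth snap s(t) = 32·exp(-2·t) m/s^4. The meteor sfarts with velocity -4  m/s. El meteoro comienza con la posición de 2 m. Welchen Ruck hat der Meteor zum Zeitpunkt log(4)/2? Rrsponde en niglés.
To find the answer, we compute 1 integral of s(t) = 32·exp(-2·t). The antiderivative of snap, with j(0) = -16, gives jerk: j(t) = -16·exp(-2·t). From the given jerk equation j(t) = -16·exp(-2·t), we substitute t = log(4)/2 to get j = -4.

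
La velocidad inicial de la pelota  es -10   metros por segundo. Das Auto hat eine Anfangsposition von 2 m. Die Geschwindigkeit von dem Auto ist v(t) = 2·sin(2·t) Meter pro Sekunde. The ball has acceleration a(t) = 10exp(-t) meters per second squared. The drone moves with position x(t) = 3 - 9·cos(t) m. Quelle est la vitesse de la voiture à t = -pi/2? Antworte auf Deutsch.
Wir haben die Geschwindigkeit v(t) = 2·sin(2·t). Durch Einsetzen von t = -pi/2: v(-pi/2) = 0.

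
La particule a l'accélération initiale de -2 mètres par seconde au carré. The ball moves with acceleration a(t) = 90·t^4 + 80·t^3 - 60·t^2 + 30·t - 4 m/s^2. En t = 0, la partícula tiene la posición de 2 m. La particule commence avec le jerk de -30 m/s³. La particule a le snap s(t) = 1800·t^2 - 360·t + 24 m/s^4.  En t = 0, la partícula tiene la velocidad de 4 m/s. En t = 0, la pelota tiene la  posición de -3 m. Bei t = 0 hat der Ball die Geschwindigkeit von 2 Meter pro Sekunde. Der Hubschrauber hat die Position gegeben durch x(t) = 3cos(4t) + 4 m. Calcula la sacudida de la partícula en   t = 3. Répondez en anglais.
To find the answer, we compute 1 integral of s(t) = 1800·t^2 - 360·t + 24. The integral of snap is jerk. Using j(0) = -30, we get j(t) = 600·t^3 - 180·t^2 + 24·t - 30. We have jerk j(t) = 600·t^3 - 180·t^2 + 24·t - 30. Substituting t = 3: j(3) = 14622.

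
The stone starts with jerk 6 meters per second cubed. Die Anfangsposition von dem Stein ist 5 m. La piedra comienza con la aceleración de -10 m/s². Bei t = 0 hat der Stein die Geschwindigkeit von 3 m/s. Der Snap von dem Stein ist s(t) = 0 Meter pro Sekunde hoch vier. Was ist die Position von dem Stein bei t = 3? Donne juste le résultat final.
x(3) = -4.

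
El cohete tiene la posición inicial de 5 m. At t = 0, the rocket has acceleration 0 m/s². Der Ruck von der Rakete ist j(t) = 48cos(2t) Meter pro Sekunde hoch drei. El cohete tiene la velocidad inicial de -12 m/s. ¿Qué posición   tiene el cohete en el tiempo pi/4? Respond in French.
Pour résoudre ceci, nous devons prendre 3 primitives de notre équation du jerk j(t) = 48·cos(2·t). En intégrant le jerk et en utilisant la condition initiale a(0) = 0, nous obtenons a(t) = 24·sin(2·t). En prenant ∫a(t)dt et en appliquant v(0) = -12, nous trouvons v(t) = -12·cos(2·t). En intégrant la vitesse et en utilisant la condition initiale x(0) = 5, nous obtenons x(t) = 5 - 6·sin(2·t). En utilisant x(t) = 5 - 6·sin(2·t) et en substituant t = pi/4, nous trouvons x = -1.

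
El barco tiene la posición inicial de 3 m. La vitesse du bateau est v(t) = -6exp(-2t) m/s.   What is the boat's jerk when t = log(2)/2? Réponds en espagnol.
Debemos derivar nuestra ecuación de la velocidad v(t) = -6·exp(-2·t) 2 veces. La derivada de la velocidad da la aceleración: a(t) = 12·exp(-2·t). La derivada de la aceleración da la sacudida: j(t) = -24·exp(-2·t). Usando j(t) = -24·exp(-2·t) y sustituyendo t = log(2)/2, encontramos j = -12.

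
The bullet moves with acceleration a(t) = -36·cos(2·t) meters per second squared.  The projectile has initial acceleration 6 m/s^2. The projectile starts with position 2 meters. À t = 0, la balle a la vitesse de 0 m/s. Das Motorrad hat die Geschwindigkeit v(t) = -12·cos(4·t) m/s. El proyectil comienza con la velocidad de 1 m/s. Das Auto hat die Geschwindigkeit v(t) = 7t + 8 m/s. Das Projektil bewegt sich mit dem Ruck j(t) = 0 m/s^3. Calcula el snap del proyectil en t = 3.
Para resolver esto, necesitamos tomar 1 derivada de nuestra ecuación de la sacudida j(t) = 0. Derivando la sacudida, obtenemos el snap: s(t) = 0. Usando s(t) = 0 y sustituyendo t = 3, encontramos s = 0.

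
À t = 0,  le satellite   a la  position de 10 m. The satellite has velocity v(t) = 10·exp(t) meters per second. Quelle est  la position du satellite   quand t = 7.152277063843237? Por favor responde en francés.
Pour résoudre ceci, nous devons prendre 1 primitive de notre équation de la vitesse v(t) = 10·exp(t). L'intégrale de la vitesse, avec x(0) = 10, donne la position: x(t) = 10·exp(t). De l'équation de la position x(t) = 10·exp(t), nous substituons t = 7.152277063843237 pour obtenir x = 12770.1048141728.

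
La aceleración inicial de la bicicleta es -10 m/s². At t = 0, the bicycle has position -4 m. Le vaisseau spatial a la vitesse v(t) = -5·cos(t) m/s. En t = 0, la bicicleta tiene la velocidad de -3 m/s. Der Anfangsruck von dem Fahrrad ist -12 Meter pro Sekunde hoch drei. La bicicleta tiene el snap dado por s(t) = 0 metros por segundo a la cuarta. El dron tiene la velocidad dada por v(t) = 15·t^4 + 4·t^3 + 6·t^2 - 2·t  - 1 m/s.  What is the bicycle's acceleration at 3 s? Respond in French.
Pour résoudre ceci, nous devons prendre 2 primitives de notre équation du snap s(t) = 0. En prenant ∫s(t)dt et en appliquant j(0) = -12, nous trouvons j(t) = -12. En intégrant le jerk et en utilisant la condition initiale a(0) = -10, nous obtenons a(t) = -12·t - 10. De l'équation de l'accélération a(t) = -12·t - 10, nous substituons t = 3 pour obtenir a = -46.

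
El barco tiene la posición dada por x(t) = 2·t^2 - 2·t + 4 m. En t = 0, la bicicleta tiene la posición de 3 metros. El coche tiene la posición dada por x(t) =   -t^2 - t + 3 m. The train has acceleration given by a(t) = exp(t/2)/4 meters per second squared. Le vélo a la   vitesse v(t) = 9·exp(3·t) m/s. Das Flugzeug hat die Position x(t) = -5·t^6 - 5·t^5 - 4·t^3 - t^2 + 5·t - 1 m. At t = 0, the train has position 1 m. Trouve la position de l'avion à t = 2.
Nous avons la position x(t) = -5·t^6 - 5·t^5 - 4·t^3 - t^2 + 5·t - 1. En substituant t = 2: x(2) = -507.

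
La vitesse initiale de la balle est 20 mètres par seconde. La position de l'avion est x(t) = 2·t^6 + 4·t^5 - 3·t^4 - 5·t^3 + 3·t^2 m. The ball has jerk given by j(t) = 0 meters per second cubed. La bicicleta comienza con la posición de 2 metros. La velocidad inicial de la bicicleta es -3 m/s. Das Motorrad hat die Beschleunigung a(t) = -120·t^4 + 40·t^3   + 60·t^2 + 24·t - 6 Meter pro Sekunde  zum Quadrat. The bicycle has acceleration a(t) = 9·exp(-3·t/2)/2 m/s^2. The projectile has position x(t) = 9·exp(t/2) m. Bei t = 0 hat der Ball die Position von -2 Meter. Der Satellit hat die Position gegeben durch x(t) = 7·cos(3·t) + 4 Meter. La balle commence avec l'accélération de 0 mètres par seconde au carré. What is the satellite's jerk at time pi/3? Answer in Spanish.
Para resolver esto, necesitamos tomar 3 derivadas de nuestra ecuación de la posición x(t) = 7·cos(3·t) + 4. La derivada de la posición da la velocidad: v(t) = -21·sin(3·t). La derivada de la velocidad da la aceleración: a(t) = -63·cos(3·t). La derivada de la aceleración da la sacudida: j(t) = 189·sin(3·t). De la ecuación de la sacudida j(t) = 189·sin(3·t), sustituimos t = pi/3 para obtener j = 0.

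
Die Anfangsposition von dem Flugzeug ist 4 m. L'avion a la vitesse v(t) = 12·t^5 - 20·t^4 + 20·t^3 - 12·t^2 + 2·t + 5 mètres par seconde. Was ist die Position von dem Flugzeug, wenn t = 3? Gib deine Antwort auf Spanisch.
Para resolver esto, necesitamos tomar 1 integral de nuestra ecuación de la velocidad v(t) = 12·t^5 - 20·t^4 + 20·t^3 - 12·t^2 + 2·t + 5. La integral de la velocidad, con x(0) = 4, da la posición: x(t) = 2·t^6 - 4·t^5 + 5·t^4 - 4·t^3 + t^2 + 5·t + 4. Tenemos la posición x(t) = 2·t^6 - 4·t^5 + 5·t^4 - 4·t^3 + t^2 + 5·t + 4. Sustituyendo t = 3: x(3) = 811.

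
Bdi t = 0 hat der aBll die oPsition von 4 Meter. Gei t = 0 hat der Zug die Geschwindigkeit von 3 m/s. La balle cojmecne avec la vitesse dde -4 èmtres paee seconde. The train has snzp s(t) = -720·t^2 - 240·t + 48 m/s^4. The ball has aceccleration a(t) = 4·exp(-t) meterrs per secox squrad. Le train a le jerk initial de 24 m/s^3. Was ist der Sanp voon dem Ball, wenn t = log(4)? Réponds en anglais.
Starting from acceleration a(t) = 4·exp(-t), we take 2 derivatives. Taking d/dt of a(t), we find j(t) = -4·exp(-t). Taking d/dt of j(t), we find s(t) = 4·exp(-t). From the given snap equation s(t) = 4·exp(-t), we substitute t = log(4) to get s = 1.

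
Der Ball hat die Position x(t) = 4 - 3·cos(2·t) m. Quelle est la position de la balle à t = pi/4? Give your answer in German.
Wir haben die Position x(t) = 4 - 3·cos(2·t). Durch Einsetzen von t = pi/4: x(pi/4) = 4.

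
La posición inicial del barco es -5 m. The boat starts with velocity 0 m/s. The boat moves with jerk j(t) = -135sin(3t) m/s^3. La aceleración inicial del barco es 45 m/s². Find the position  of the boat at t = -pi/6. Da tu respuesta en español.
Necesitamos integrar nuestra ecuación de la sacudida j(t) = -135·sin(3·t) 3 veces. Integrando la sacudida y usando la condición inicial a(0) = 45, obtenemos a(t) = 45·cos(3·t). La integral de la aceleración, con v(0) = 0, da la velocidad: v(t) = 15·sin(3·t). Tomando ∫v(t)dt y aplicando x(0) = -5, encontramos x(t) = -5·cos(3·t). Tenemos la posición x(t) = -5·cos(3·t). Sustituyendo t = -pi/6: x(-pi/6) = 0.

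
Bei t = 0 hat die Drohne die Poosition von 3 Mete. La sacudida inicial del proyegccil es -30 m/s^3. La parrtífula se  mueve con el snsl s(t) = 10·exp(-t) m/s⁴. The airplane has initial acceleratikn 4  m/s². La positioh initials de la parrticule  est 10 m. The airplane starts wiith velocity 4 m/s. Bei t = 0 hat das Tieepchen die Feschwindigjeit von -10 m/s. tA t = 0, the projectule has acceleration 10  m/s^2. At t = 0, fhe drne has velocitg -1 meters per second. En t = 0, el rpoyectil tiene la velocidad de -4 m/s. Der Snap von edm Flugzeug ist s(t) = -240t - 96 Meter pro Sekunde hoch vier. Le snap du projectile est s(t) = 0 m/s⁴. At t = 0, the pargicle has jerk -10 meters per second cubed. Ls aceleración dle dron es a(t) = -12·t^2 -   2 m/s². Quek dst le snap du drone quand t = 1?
Pour résoudre ceci, nous devons prendre 2 dérivées de notre équation de l'accélération a(t) = -12·t^2 - 2. En prenant d/dt de a(t), nous trouvons j(t) = -24·t. En dérivant le jerk, nous obtenons le snap: s(t) = -24. En utilisant s(t) = -24 et en substituant t = 1, nous trouvons s = -24.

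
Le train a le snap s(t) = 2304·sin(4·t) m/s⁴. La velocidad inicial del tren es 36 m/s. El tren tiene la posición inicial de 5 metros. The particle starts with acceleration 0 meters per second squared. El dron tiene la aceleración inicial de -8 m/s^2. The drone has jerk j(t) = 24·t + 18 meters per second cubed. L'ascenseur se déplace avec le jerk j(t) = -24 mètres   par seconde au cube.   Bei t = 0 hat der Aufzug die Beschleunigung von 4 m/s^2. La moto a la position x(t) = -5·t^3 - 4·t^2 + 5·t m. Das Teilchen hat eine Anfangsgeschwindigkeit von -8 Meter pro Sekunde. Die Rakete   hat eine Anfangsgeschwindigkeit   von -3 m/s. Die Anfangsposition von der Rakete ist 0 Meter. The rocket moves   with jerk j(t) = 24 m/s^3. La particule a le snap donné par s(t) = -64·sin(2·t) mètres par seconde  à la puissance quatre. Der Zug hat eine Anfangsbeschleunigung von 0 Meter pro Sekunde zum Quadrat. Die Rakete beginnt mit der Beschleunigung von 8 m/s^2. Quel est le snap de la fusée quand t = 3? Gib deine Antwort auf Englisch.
Starting from jerk j(t) = 24, we take 1 derivative. Taking d/dt of j(t), we find s(t) = 0. From the given snap equation s(t) = 0, we substitute t = 3 to get s = 0.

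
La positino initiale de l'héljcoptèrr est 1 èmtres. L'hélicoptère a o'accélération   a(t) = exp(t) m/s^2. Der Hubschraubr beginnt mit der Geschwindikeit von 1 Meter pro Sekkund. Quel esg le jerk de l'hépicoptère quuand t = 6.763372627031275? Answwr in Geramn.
Um dies zu lösen, müssen wir 1 Ableitung unserer Gleichung für die Beschleunigung a(t) = exp(t) nehmen. Die Ableitung von der Beschleunigung ergibt den Ruck: j(t) = exp(t). Aus der Gleichung für den Ruck j(t) = exp(t), setzen wir t = 6.763372627031275 ein und erhalten j = 865.556477807829.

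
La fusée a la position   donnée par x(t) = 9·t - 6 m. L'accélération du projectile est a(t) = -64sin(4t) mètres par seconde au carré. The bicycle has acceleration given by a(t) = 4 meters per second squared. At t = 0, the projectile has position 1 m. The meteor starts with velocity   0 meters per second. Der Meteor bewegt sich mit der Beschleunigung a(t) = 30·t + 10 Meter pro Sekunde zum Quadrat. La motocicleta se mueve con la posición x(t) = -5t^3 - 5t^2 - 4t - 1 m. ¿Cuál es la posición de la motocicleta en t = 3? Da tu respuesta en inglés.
From the given position equation x(t) = -5·t^3 - 5·t^2 - 4·t - 1, we substitute t = 3 to get x = -193.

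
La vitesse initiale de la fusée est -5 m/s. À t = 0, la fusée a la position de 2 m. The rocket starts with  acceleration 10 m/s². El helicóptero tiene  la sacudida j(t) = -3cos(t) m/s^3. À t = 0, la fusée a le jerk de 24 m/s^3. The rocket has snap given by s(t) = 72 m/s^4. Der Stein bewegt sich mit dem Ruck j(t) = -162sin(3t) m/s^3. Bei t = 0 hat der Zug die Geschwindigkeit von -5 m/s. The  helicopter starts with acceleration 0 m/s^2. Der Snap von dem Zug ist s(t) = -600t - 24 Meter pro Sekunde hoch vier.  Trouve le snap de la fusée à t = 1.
Nous avons le snap s(t) = 72. En substituant t = 1: s(1) = 72.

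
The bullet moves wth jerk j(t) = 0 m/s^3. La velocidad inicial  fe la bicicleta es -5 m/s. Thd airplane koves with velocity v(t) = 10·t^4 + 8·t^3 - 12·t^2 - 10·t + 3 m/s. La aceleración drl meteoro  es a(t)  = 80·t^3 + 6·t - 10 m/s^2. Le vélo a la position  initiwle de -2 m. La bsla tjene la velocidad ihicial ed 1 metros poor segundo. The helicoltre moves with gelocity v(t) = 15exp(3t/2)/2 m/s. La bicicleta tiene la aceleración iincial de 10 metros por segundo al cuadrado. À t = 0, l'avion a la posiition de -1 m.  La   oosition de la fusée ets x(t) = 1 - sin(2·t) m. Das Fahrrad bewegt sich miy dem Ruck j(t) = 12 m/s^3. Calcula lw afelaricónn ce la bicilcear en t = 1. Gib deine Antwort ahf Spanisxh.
Debemos encontrar la integral de nuestra ecuación de la sacudida j(t) = 12 1 vez. Integrando la sacudida y usando la condición inicial a(0) = 10, obtenemos a(t) = 12·t + 10. Tenemos la aceleración a(t) = 12·t + 10. Sustituyendo t = 1: a(1) = 22.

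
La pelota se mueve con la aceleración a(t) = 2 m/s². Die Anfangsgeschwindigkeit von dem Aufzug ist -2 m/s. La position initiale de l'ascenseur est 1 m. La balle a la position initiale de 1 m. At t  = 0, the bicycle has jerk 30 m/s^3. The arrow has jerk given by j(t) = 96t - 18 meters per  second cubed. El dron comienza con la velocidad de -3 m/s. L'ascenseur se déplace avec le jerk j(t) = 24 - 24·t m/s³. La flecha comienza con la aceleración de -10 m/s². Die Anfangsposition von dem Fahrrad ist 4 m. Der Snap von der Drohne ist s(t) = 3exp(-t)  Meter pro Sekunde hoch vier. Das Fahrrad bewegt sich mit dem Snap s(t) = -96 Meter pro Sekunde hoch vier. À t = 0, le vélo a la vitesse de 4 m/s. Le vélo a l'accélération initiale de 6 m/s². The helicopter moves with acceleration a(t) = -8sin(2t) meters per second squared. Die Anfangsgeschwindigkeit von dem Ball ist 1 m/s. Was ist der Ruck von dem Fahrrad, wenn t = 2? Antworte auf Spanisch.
Partiendo del snap s(t) = -96, tomamos 1 integral. La antiderivada del snap, con j(0) = 30, da la sacudida: j(t) = 30 - 96·t. Usando j(t) = 30 - 96·t y sustituyendo t = 2, encontramos j = -162.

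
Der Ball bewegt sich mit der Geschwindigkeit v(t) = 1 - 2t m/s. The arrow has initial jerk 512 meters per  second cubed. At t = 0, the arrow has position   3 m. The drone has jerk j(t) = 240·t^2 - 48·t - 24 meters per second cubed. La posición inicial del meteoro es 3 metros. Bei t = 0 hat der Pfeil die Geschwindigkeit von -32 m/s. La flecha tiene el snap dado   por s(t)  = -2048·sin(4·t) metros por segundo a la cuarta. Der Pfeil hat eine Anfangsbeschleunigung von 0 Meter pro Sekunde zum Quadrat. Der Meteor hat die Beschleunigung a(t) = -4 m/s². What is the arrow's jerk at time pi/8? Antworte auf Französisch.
Nous devons intégrer notre équation du snap s(t) = -2048·sin(4·t) 1 fois. En prenant ∫s(t)dt et en appliquant j(0) = 512, nous trouvons j(t) = 512·cos(4·t). Nous avons le jerk j(t) = 512·cos(4·t). En substituant t = pi/8: j(pi/8) = 0.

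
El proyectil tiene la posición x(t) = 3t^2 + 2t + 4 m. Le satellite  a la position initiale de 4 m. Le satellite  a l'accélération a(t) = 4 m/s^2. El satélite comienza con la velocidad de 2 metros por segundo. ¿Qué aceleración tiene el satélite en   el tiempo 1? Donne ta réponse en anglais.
Using a(t) = 4 and substituting t = 1, we find a = 4.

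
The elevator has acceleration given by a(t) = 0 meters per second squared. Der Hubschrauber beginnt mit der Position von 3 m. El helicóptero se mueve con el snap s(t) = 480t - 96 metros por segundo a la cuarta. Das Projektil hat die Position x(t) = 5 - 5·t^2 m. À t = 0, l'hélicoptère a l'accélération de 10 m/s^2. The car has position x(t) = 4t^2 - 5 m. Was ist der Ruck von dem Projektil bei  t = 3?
Um dies zu lösen, müssen wir 3 Ableitungen unserer Gleichung für die Position x(t) = 5 - 5·t^2 nehmen. Die Ableitung von der Position ergibt die Geschwindigkeit: v(t) = -10·t. Durch Ableiten von der Geschwindigkeit erhalten wir die Beschleunigung: a(t) = -10. Durch Ableiten von der Beschleunigung erhalten wir den Ruck: j(t) = 0. Aus der Gleichung für den Ruck j(t) = 0, setzen wir t = 3 ein und erhalten j = 0.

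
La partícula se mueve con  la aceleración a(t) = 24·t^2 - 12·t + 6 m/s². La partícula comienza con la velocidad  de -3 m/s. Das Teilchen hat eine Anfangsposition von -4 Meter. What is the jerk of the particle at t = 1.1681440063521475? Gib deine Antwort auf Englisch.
Starting from acceleration a(t) = 24·t^2 - 12·t + 6, we take 1 derivative. Differentiating acceleration, we get jerk: j(t) = 48·t - 12. We have jerk j(t) = 48·t - 12. Substituting t = 1.1681440063521475: j(1.1681440063521475) = 44.0709123049031.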